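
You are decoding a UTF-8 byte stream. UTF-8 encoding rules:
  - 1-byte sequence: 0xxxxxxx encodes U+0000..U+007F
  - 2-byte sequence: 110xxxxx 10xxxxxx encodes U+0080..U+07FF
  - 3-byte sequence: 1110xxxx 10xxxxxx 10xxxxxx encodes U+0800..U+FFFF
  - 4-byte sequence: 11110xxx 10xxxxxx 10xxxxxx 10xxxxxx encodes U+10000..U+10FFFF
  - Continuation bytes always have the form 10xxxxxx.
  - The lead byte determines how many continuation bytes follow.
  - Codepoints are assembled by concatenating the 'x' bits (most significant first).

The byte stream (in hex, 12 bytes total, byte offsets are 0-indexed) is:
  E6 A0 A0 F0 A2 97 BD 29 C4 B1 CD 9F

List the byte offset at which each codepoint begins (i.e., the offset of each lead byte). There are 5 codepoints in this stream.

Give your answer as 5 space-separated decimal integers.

Answer: 0 3 7 8 10

Derivation:
Byte[0]=E6: 3-byte lead, need 2 cont bytes. acc=0x6
Byte[1]=A0: continuation. acc=(acc<<6)|0x20=0x1A0
Byte[2]=A0: continuation. acc=(acc<<6)|0x20=0x6820
Completed: cp=U+6820 (starts at byte 0)
Byte[3]=F0: 4-byte lead, need 3 cont bytes. acc=0x0
Byte[4]=A2: continuation. acc=(acc<<6)|0x22=0x22
Byte[5]=97: continuation. acc=(acc<<6)|0x17=0x897
Byte[6]=BD: continuation. acc=(acc<<6)|0x3D=0x225FD
Completed: cp=U+225FD (starts at byte 3)
Byte[7]=29: 1-byte ASCII. cp=U+0029
Byte[8]=C4: 2-byte lead, need 1 cont bytes. acc=0x4
Byte[9]=B1: continuation. acc=(acc<<6)|0x31=0x131
Completed: cp=U+0131 (starts at byte 8)
Byte[10]=CD: 2-byte lead, need 1 cont bytes. acc=0xD
Byte[11]=9F: continuation. acc=(acc<<6)|0x1F=0x35F
Completed: cp=U+035F (starts at byte 10)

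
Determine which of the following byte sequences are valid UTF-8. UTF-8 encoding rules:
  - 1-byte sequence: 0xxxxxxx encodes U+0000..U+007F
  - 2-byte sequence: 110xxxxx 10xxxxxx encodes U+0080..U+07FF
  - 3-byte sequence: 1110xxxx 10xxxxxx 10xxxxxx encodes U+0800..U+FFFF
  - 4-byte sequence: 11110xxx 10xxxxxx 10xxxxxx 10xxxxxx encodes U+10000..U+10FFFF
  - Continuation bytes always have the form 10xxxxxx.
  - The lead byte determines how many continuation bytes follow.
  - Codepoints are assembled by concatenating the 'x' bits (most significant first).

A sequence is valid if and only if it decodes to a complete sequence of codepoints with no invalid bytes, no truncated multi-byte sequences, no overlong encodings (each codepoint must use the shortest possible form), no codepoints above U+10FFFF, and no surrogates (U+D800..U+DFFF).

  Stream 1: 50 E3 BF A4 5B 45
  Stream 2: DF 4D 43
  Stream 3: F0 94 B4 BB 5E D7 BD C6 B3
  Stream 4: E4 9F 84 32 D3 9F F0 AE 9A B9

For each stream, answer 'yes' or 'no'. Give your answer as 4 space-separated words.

Stream 1: decodes cleanly. VALID
Stream 2: error at byte offset 1. INVALID
Stream 3: decodes cleanly. VALID
Stream 4: decodes cleanly. VALID

Answer: yes no yes yes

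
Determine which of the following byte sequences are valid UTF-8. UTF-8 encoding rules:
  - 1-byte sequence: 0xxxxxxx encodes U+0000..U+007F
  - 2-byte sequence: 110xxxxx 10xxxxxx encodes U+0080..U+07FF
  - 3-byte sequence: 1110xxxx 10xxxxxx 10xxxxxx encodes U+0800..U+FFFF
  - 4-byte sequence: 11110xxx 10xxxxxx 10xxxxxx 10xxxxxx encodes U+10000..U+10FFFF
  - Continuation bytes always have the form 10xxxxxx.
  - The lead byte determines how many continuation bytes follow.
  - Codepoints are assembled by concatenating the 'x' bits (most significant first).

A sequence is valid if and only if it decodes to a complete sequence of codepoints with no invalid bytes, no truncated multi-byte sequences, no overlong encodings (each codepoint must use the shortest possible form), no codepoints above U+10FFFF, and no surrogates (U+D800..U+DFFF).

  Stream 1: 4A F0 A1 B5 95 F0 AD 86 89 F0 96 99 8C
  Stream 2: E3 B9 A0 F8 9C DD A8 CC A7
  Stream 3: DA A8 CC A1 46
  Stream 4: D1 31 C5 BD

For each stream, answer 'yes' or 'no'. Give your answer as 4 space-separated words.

Answer: yes no yes no

Derivation:
Stream 1: decodes cleanly. VALID
Stream 2: error at byte offset 3. INVALID
Stream 3: decodes cleanly. VALID
Stream 4: error at byte offset 1. INVALID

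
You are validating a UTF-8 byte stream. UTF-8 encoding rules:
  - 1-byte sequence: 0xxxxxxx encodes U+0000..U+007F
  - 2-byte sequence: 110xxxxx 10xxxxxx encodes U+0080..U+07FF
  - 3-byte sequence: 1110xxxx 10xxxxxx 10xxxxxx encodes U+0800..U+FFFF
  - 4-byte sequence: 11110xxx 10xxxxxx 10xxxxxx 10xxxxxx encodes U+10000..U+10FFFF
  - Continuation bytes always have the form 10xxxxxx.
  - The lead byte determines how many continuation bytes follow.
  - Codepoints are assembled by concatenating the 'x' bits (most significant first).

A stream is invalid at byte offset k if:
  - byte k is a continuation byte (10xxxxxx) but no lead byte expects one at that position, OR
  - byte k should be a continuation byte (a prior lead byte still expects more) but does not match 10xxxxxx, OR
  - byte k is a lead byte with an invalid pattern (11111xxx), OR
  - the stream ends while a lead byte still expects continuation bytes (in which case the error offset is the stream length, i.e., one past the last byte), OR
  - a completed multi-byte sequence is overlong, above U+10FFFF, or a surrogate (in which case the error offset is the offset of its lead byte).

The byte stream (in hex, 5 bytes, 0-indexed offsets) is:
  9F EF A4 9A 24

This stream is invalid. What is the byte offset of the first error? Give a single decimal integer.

Answer: 0

Derivation:
Byte[0]=9F: INVALID lead byte (not 0xxx/110x/1110/11110)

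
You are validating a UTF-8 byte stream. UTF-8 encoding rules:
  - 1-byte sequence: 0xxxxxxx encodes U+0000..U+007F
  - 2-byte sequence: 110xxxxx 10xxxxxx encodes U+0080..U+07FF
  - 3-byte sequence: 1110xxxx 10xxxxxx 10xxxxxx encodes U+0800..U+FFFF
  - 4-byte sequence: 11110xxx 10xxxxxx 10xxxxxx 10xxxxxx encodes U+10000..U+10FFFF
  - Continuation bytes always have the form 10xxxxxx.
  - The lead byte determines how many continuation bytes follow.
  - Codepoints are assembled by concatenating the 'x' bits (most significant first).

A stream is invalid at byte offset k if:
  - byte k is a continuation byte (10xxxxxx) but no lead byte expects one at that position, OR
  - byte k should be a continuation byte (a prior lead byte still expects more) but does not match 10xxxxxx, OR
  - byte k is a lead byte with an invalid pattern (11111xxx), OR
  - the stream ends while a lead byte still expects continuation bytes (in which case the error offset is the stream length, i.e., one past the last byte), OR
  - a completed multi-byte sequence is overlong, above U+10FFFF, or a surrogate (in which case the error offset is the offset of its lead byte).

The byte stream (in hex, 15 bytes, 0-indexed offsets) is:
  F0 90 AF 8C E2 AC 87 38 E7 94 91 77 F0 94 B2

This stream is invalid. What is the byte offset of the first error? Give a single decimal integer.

Byte[0]=F0: 4-byte lead, need 3 cont bytes. acc=0x0
Byte[1]=90: continuation. acc=(acc<<6)|0x10=0x10
Byte[2]=AF: continuation. acc=(acc<<6)|0x2F=0x42F
Byte[3]=8C: continuation. acc=(acc<<6)|0x0C=0x10BCC
Completed: cp=U+10BCC (starts at byte 0)
Byte[4]=E2: 3-byte lead, need 2 cont bytes. acc=0x2
Byte[5]=AC: continuation. acc=(acc<<6)|0x2C=0xAC
Byte[6]=87: continuation. acc=(acc<<6)|0x07=0x2B07
Completed: cp=U+2B07 (starts at byte 4)
Byte[7]=38: 1-byte ASCII. cp=U+0038
Byte[8]=E7: 3-byte lead, need 2 cont bytes. acc=0x7
Byte[9]=94: continuation. acc=(acc<<6)|0x14=0x1D4
Byte[10]=91: continuation. acc=(acc<<6)|0x11=0x7511
Completed: cp=U+7511 (starts at byte 8)
Byte[11]=77: 1-byte ASCII. cp=U+0077
Byte[12]=F0: 4-byte lead, need 3 cont bytes. acc=0x0
Byte[13]=94: continuation. acc=(acc<<6)|0x14=0x14
Byte[14]=B2: continuation. acc=(acc<<6)|0x32=0x532
Byte[15]: stream ended, expected continuation. INVALID

Answer: 15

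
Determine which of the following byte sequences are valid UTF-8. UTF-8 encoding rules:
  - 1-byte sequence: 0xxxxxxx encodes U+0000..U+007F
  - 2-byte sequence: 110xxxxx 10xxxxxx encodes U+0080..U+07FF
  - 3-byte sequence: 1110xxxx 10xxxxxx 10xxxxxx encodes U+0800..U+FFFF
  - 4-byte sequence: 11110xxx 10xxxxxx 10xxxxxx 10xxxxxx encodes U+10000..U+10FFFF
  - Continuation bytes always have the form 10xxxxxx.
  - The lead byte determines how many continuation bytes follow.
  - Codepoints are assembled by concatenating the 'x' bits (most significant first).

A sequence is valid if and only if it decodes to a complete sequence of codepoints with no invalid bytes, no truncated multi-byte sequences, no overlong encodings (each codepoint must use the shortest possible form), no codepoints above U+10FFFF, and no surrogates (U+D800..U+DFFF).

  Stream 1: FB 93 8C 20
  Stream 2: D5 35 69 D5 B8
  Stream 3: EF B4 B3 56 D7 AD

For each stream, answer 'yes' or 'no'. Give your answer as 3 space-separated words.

Stream 1: error at byte offset 0. INVALID
Stream 2: error at byte offset 1. INVALID
Stream 3: decodes cleanly. VALID

Answer: no no yes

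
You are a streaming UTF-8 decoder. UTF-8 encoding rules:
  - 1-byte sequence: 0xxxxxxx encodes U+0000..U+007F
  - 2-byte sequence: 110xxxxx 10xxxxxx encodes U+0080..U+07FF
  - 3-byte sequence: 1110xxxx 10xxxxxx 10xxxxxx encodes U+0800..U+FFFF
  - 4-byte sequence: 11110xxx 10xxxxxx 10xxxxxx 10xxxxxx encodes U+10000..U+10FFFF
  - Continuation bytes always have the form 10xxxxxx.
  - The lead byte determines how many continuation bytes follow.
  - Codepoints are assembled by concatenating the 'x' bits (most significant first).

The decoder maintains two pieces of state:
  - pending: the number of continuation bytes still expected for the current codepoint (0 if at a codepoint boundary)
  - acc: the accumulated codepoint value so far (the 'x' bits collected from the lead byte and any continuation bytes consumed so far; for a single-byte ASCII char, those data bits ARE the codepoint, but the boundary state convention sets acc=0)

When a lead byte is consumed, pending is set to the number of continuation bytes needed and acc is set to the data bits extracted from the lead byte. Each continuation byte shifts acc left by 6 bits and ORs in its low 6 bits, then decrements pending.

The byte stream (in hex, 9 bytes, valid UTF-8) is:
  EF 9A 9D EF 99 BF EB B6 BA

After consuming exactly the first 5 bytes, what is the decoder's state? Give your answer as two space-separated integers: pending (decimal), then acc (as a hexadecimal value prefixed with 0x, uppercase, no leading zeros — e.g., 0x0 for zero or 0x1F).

Byte[0]=EF: 3-byte lead. pending=2, acc=0xF
Byte[1]=9A: continuation. acc=(acc<<6)|0x1A=0x3DA, pending=1
Byte[2]=9D: continuation. acc=(acc<<6)|0x1D=0xF69D, pending=0
Byte[3]=EF: 3-byte lead. pending=2, acc=0xF
Byte[4]=99: continuation. acc=(acc<<6)|0x19=0x3D9, pending=1

Answer: 1 0x3D9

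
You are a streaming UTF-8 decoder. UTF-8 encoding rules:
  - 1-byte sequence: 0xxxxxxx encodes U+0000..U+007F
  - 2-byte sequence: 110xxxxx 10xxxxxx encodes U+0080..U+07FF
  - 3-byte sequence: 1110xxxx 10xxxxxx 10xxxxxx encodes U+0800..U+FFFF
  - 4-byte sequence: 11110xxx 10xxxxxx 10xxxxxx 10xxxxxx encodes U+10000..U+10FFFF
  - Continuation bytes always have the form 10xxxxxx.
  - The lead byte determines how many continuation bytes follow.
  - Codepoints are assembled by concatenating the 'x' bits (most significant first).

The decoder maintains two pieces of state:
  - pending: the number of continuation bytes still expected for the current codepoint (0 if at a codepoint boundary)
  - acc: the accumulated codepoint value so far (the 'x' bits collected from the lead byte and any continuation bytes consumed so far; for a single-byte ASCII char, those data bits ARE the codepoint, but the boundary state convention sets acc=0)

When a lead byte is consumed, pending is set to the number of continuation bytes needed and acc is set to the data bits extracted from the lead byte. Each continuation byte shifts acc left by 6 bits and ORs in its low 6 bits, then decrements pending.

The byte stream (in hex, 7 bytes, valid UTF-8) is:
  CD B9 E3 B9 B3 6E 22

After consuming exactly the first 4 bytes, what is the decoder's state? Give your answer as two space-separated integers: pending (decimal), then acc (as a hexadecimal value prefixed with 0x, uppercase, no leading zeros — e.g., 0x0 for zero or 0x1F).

Answer: 1 0xF9

Derivation:
Byte[0]=CD: 2-byte lead. pending=1, acc=0xD
Byte[1]=B9: continuation. acc=(acc<<6)|0x39=0x379, pending=0
Byte[2]=E3: 3-byte lead. pending=2, acc=0x3
Byte[3]=B9: continuation. acc=(acc<<6)|0x39=0xF9, pending=1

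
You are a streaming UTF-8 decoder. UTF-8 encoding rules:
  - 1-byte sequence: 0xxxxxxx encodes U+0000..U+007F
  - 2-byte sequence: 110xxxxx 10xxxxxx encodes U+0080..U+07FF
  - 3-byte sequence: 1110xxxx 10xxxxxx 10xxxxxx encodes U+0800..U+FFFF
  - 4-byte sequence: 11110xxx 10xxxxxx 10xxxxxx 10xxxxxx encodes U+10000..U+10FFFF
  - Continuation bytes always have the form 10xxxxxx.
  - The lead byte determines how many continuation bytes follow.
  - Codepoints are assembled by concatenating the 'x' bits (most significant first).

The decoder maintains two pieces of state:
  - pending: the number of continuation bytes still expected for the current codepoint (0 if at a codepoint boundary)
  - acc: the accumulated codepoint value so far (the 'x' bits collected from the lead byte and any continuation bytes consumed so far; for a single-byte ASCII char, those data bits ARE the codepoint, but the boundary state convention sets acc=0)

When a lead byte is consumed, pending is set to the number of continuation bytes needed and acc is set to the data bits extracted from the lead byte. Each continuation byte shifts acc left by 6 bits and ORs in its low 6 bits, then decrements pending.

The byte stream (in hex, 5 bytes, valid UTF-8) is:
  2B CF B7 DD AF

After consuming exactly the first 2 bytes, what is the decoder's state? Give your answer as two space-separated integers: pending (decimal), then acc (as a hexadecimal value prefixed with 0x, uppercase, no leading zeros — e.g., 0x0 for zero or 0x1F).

Byte[0]=2B: 1-byte. pending=0, acc=0x0
Byte[1]=CF: 2-byte lead. pending=1, acc=0xF

Answer: 1 0xF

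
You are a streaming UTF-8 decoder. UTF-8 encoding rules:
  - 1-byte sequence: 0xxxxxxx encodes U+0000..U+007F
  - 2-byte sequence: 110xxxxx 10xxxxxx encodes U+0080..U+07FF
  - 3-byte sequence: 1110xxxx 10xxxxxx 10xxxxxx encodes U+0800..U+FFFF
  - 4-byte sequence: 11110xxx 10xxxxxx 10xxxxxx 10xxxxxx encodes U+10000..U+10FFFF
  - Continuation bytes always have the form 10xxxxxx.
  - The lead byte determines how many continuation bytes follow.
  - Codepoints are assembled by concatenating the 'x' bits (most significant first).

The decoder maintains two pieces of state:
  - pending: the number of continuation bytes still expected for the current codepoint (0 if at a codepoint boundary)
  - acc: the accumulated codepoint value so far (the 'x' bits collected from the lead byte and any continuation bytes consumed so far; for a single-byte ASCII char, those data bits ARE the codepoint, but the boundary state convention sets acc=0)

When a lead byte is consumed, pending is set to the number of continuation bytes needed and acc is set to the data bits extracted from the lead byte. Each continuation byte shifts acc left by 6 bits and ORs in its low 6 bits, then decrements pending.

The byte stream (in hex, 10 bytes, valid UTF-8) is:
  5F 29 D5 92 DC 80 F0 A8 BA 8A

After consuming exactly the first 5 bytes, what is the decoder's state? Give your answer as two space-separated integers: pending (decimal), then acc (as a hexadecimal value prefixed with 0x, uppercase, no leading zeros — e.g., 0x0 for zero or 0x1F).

Byte[0]=5F: 1-byte. pending=0, acc=0x0
Byte[1]=29: 1-byte. pending=0, acc=0x0
Byte[2]=D5: 2-byte lead. pending=1, acc=0x15
Byte[3]=92: continuation. acc=(acc<<6)|0x12=0x552, pending=0
Byte[4]=DC: 2-byte lead. pending=1, acc=0x1C

Answer: 1 0x1C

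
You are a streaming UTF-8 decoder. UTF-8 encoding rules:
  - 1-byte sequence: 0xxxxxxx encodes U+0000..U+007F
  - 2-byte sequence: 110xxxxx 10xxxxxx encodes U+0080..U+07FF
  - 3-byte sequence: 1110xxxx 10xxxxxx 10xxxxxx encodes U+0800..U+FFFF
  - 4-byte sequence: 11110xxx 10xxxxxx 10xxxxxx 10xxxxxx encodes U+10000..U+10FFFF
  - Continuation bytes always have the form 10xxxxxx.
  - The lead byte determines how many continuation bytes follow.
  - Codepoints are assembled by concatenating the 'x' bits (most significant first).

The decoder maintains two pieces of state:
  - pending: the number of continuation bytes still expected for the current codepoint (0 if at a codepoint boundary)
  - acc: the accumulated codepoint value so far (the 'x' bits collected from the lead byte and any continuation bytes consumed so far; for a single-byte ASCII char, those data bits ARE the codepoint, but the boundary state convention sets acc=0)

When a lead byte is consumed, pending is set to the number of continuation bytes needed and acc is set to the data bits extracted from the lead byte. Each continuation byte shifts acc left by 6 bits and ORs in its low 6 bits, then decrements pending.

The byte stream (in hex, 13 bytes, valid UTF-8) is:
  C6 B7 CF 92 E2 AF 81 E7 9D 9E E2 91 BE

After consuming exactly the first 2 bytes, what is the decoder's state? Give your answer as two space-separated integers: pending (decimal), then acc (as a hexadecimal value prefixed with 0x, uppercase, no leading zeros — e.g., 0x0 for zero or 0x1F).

Byte[0]=C6: 2-byte lead. pending=1, acc=0x6
Byte[1]=B7: continuation. acc=(acc<<6)|0x37=0x1B7, pending=0

Answer: 0 0x1B7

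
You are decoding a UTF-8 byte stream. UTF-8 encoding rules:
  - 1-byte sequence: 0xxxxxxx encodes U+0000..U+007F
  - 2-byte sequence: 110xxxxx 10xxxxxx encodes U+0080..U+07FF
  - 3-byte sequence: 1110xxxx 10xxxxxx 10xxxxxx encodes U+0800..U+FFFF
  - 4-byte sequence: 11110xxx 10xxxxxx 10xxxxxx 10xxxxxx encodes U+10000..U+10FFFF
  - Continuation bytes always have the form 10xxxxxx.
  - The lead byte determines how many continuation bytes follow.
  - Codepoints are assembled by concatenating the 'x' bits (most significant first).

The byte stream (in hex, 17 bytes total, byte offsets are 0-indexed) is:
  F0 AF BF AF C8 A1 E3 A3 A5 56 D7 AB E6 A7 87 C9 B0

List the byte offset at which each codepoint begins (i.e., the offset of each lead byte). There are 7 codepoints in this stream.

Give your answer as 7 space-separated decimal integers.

Answer: 0 4 6 9 10 12 15

Derivation:
Byte[0]=F0: 4-byte lead, need 3 cont bytes. acc=0x0
Byte[1]=AF: continuation. acc=(acc<<6)|0x2F=0x2F
Byte[2]=BF: continuation. acc=(acc<<6)|0x3F=0xBFF
Byte[3]=AF: continuation. acc=(acc<<6)|0x2F=0x2FFEF
Completed: cp=U+2FFEF (starts at byte 0)
Byte[4]=C8: 2-byte lead, need 1 cont bytes. acc=0x8
Byte[5]=A1: continuation. acc=(acc<<6)|0x21=0x221
Completed: cp=U+0221 (starts at byte 4)
Byte[6]=E3: 3-byte lead, need 2 cont bytes. acc=0x3
Byte[7]=A3: continuation. acc=(acc<<6)|0x23=0xE3
Byte[8]=A5: continuation. acc=(acc<<6)|0x25=0x38E5
Completed: cp=U+38E5 (starts at byte 6)
Byte[9]=56: 1-byte ASCII. cp=U+0056
Byte[10]=D7: 2-byte lead, need 1 cont bytes. acc=0x17
Byte[11]=AB: continuation. acc=(acc<<6)|0x2B=0x5EB
Completed: cp=U+05EB (starts at byte 10)
Byte[12]=E6: 3-byte lead, need 2 cont bytes. acc=0x6
Byte[13]=A7: continuation. acc=(acc<<6)|0x27=0x1A7
Byte[14]=87: continuation. acc=(acc<<6)|0x07=0x69C7
Completed: cp=U+69C7 (starts at byte 12)
Byte[15]=C9: 2-byte lead, need 1 cont bytes. acc=0x9
Byte[16]=B0: continuation. acc=(acc<<6)|0x30=0x270
Completed: cp=U+0270 (starts at byte 15)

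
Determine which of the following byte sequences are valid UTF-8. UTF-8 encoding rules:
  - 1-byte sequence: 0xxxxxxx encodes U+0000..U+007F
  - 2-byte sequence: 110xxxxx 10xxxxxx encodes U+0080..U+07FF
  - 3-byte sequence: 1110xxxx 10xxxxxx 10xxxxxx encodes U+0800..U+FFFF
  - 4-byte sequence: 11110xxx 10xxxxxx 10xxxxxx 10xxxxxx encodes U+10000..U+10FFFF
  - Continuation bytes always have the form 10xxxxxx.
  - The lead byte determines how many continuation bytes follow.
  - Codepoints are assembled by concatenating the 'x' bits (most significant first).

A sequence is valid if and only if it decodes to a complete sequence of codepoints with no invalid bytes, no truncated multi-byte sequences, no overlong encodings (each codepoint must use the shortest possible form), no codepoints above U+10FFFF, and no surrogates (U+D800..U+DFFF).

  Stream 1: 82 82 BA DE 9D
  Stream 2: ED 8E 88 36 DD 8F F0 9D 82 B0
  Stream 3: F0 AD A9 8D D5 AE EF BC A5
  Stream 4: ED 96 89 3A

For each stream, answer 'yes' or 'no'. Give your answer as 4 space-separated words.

Stream 1: error at byte offset 0. INVALID
Stream 2: decodes cleanly. VALID
Stream 3: decodes cleanly. VALID
Stream 4: decodes cleanly. VALID

Answer: no yes yes yes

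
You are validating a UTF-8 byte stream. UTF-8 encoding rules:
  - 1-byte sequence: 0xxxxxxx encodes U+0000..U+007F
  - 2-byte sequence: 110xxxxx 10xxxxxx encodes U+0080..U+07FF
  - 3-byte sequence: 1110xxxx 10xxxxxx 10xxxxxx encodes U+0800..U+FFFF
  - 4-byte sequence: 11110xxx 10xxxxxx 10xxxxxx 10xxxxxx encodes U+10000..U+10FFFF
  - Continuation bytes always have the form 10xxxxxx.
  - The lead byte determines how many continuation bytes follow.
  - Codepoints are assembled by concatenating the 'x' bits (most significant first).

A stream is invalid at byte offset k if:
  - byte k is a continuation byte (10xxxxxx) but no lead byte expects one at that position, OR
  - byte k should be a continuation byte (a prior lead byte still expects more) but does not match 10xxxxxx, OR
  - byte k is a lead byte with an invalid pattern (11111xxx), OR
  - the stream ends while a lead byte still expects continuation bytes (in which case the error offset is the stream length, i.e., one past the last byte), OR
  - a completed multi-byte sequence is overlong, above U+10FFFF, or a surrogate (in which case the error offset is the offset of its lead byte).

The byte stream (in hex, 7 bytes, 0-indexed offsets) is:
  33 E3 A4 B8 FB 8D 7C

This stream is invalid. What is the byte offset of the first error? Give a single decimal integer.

Answer: 4

Derivation:
Byte[0]=33: 1-byte ASCII. cp=U+0033
Byte[1]=E3: 3-byte lead, need 2 cont bytes. acc=0x3
Byte[2]=A4: continuation. acc=(acc<<6)|0x24=0xE4
Byte[3]=B8: continuation. acc=(acc<<6)|0x38=0x3938
Completed: cp=U+3938 (starts at byte 1)
Byte[4]=FB: INVALID lead byte (not 0xxx/110x/1110/11110)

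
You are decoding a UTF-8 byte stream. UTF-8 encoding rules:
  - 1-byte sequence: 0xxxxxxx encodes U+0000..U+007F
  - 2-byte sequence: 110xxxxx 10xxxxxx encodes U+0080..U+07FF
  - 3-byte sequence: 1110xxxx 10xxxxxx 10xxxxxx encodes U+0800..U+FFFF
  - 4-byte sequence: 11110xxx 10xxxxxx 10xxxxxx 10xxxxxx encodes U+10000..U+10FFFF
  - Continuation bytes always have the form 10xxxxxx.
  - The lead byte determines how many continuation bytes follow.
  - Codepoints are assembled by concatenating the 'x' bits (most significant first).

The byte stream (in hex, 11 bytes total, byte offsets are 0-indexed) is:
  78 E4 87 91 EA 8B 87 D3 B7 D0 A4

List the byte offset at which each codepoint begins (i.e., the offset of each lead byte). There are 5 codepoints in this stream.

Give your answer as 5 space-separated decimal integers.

Byte[0]=78: 1-byte ASCII. cp=U+0078
Byte[1]=E4: 3-byte lead, need 2 cont bytes. acc=0x4
Byte[2]=87: continuation. acc=(acc<<6)|0x07=0x107
Byte[3]=91: continuation. acc=(acc<<6)|0x11=0x41D1
Completed: cp=U+41D1 (starts at byte 1)
Byte[4]=EA: 3-byte lead, need 2 cont bytes. acc=0xA
Byte[5]=8B: continuation. acc=(acc<<6)|0x0B=0x28B
Byte[6]=87: continuation. acc=(acc<<6)|0x07=0xA2C7
Completed: cp=U+A2C7 (starts at byte 4)
Byte[7]=D3: 2-byte lead, need 1 cont bytes. acc=0x13
Byte[8]=B7: continuation. acc=(acc<<6)|0x37=0x4F7
Completed: cp=U+04F7 (starts at byte 7)
Byte[9]=D0: 2-byte lead, need 1 cont bytes. acc=0x10
Byte[10]=A4: continuation. acc=(acc<<6)|0x24=0x424
Completed: cp=U+0424 (starts at byte 9)

Answer: 0 1 4 7 9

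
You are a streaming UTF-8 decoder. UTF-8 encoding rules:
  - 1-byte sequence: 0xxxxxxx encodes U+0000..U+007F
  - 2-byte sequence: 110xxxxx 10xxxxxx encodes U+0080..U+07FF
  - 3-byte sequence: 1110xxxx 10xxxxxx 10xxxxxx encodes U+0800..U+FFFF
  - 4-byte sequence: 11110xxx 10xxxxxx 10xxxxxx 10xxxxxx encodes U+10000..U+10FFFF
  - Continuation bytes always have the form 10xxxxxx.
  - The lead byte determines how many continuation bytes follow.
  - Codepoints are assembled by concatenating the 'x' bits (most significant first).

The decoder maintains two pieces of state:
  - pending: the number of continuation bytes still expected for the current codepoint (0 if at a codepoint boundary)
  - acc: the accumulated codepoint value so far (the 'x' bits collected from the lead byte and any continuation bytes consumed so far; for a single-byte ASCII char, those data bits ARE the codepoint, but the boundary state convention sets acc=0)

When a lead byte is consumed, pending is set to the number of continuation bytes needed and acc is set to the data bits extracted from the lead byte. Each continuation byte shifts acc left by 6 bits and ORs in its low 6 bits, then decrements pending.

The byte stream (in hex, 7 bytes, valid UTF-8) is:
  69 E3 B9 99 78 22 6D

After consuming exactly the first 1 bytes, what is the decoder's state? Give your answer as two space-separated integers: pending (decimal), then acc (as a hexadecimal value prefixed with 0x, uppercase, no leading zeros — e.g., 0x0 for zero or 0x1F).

Answer: 0 0x0

Derivation:
Byte[0]=69: 1-byte. pending=0, acc=0x0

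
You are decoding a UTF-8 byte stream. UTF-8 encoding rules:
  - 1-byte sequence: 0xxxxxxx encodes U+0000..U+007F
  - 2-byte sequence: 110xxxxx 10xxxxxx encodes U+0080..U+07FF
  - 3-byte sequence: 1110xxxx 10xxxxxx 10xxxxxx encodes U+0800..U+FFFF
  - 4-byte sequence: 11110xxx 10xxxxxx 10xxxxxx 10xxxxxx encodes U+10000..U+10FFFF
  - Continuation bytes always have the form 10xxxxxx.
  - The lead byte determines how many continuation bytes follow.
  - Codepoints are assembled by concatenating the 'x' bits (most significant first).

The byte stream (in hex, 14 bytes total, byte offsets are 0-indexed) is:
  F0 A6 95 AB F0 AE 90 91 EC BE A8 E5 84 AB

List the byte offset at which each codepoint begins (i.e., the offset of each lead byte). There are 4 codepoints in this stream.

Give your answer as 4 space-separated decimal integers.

Answer: 0 4 8 11

Derivation:
Byte[0]=F0: 4-byte lead, need 3 cont bytes. acc=0x0
Byte[1]=A6: continuation. acc=(acc<<6)|0x26=0x26
Byte[2]=95: continuation. acc=(acc<<6)|0x15=0x995
Byte[3]=AB: continuation. acc=(acc<<6)|0x2B=0x2656B
Completed: cp=U+2656B (starts at byte 0)
Byte[4]=F0: 4-byte lead, need 3 cont bytes. acc=0x0
Byte[5]=AE: continuation. acc=(acc<<6)|0x2E=0x2E
Byte[6]=90: continuation. acc=(acc<<6)|0x10=0xB90
Byte[7]=91: continuation. acc=(acc<<6)|0x11=0x2E411
Completed: cp=U+2E411 (starts at byte 4)
Byte[8]=EC: 3-byte lead, need 2 cont bytes. acc=0xC
Byte[9]=BE: continuation. acc=(acc<<6)|0x3E=0x33E
Byte[10]=A8: continuation. acc=(acc<<6)|0x28=0xCFA8
Completed: cp=U+CFA8 (starts at byte 8)
Byte[11]=E5: 3-byte lead, need 2 cont bytes. acc=0x5
Byte[12]=84: continuation. acc=(acc<<6)|0x04=0x144
Byte[13]=AB: continuation. acc=(acc<<6)|0x2B=0x512B
Completed: cp=U+512B (starts at byte 11)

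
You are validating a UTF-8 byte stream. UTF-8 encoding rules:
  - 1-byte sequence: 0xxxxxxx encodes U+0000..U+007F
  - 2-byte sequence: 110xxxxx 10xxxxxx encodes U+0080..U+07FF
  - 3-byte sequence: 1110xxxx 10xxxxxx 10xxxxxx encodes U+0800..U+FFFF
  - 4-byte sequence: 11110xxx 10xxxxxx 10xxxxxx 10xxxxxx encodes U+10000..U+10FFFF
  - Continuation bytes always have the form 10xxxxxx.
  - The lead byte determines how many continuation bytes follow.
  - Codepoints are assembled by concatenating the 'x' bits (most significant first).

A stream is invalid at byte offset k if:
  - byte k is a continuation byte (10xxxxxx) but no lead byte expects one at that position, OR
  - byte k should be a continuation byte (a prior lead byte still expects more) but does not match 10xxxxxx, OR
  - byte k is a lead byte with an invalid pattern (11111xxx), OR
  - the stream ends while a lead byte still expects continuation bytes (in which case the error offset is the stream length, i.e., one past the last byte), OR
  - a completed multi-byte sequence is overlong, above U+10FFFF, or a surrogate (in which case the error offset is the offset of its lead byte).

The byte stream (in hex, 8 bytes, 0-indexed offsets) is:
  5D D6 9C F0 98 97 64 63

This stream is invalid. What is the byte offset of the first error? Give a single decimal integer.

Byte[0]=5D: 1-byte ASCII. cp=U+005D
Byte[1]=D6: 2-byte lead, need 1 cont bytes. acc=0x16
Byte[2]=9C: continuation. acc=(acc<<6)|0x1C=0x59C
Completed: cp=U+059C (starts at byte 1)
Byte[3]=F0: 4-byte lead, need 3 cont bytes. acc=0x0
Byte[4]=98: continuation. acc=(acc<<6)|0x18=0x18
Byte[5]=97: continuation. acc=(acc<<6)|0x17=0x617
Byte[6]=64: expected 10xxxxxx continuation. INVALID

Answer: 6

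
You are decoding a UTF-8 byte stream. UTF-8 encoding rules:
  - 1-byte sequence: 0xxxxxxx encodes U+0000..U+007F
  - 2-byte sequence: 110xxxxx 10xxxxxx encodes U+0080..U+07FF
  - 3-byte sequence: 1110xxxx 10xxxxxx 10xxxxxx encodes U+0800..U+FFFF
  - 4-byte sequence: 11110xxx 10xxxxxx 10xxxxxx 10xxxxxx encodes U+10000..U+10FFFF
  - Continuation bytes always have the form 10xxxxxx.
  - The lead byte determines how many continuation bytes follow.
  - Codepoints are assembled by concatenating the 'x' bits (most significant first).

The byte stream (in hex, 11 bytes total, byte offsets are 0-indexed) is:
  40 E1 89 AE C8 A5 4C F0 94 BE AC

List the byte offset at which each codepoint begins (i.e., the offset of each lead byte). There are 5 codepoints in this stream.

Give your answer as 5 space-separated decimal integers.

Answer: 0 1 4 6 7

Derivation:
Byte[0]=40: 1-byte ASCII. cp=U+0040
Byte[1]=E1: 3-byte lead, need 2 cont bytes. acc=0x1
Byte[2]=89: continuation. acc=(acc<<6)|0x09=0x49
Byte[3]=AE: continuation. acc=(acc<<6)|0x2E=0x126E
Completed: cp=U+126E (starts at byte 1)
Byte[4]=C8: 2-byte lead, need 1 cont bytes. acc=0x8
Byte[5]=A5: continuation. acc=(acc<<6)|0x25=0x225
Completed: cp=U+0225 (starts at byte 4)
Byte[6]=4C: 1-byte ASCII. cp=U+004C
Byte[7]=F0: 4-byte lead, need 3 cont bytes. acc=0x0
Byte[8]=94: continuation. acc=(acc<<6)|0x14=0x14
Byte[9]=BE: continuation. acc=(acc<<6)|0x3E=0x53E
Byte[10]=AC: continuation. acc=(acc<<6)|0x2C=0x14FAC
Completed: cp=U+14FAC (starts at byte 7)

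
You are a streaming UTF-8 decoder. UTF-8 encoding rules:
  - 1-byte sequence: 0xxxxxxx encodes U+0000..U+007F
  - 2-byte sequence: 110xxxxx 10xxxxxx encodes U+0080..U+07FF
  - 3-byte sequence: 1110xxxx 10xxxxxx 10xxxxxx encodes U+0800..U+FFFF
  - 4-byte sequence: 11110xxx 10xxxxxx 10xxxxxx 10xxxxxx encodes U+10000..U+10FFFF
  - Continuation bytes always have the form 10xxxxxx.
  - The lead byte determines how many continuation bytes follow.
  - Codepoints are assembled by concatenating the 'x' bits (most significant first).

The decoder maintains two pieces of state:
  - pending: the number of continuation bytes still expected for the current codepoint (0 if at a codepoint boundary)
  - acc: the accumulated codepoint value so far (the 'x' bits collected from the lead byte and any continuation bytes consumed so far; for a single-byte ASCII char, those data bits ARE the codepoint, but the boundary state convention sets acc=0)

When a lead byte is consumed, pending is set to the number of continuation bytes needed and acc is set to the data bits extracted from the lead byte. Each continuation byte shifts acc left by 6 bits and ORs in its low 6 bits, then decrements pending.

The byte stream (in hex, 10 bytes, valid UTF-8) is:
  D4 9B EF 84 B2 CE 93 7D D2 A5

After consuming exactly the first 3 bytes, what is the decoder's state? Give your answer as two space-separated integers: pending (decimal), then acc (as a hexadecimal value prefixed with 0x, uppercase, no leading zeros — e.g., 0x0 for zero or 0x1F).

Byte[0]=D4: 2-byte lead. pending=1, acc=0x14
Byte[1]=9B: continuation. acc=(acc<<6)|0x1B=0x51B, pending=0
Byte[2]=EF: 3-byte lead. pending=2, acc=0xF

Answer: 2 0xF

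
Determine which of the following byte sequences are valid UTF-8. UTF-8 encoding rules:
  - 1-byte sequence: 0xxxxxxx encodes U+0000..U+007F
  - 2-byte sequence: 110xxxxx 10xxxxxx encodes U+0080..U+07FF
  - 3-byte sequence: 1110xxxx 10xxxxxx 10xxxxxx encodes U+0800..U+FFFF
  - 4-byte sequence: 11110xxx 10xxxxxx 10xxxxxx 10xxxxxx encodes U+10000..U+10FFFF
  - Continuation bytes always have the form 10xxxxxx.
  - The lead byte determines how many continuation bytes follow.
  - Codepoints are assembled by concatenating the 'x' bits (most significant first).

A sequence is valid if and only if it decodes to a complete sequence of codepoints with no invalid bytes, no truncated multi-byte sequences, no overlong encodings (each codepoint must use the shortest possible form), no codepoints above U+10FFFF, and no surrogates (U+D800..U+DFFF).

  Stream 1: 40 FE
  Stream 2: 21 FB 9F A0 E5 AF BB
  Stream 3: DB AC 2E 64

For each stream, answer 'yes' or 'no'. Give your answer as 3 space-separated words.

Stream 1: error at byte offset 1. INVALID
Stream 2: error at byte offset 1. INVALID
Stream 3: decodes cleanly. VALID

Answer: no no yes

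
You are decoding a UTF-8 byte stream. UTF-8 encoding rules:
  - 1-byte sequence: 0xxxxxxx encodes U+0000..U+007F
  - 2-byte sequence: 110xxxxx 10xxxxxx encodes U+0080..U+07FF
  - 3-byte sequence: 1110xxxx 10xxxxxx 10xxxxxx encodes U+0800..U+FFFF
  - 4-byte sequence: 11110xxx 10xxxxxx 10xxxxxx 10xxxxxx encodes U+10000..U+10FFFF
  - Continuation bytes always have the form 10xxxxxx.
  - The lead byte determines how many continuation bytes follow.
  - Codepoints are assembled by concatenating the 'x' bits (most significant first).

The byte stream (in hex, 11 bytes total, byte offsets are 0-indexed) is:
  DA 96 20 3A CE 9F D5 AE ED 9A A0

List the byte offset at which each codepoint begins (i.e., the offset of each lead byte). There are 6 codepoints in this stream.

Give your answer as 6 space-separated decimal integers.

Answer: 0 2 3 4 6 8

Derivation:
Byte[0]=DA: 2-byte lead, need 1 cont bytes. acc=0x1A
Byte[1]=96: continuation. acc=(acc<<6)|0x16=0x696
Completed: cp=U+0696 (starts at byte 0)
Byte[2]=20: 1-byte ASCII. cp=U+0020
Byte[3]=3A: 1-byte ASCII. cp=U+003A
Byte[4]=CE: 2-byte lead, need 1 cont bytes. acc=0xE
Byte[5]=9F: continuation. acc=(acc<<6)|0x1F=0x39F
Completed: cp=U+039F (starts at byte 4)
Byte[6]=D5: 2-byte lead, need 1 cont bytes. acc=0x15
Byte[7]=AE: continuation. acc=(acc<<6)|0x2E=0x56E
Completed: cp=U+056E (starts at byte 6)
Byte[8]=ED: 3-byte lead, need 2 cont bytes. acc=0xD
Byte[9]=9A: continuation. acc=(acc<<6)|0x1A=0x35A
Byte[10]=A0: continuation. acc=(acc<<6)|0x20=0xD6A0
Completed: cp=U+D6A0 (starts at byte 8)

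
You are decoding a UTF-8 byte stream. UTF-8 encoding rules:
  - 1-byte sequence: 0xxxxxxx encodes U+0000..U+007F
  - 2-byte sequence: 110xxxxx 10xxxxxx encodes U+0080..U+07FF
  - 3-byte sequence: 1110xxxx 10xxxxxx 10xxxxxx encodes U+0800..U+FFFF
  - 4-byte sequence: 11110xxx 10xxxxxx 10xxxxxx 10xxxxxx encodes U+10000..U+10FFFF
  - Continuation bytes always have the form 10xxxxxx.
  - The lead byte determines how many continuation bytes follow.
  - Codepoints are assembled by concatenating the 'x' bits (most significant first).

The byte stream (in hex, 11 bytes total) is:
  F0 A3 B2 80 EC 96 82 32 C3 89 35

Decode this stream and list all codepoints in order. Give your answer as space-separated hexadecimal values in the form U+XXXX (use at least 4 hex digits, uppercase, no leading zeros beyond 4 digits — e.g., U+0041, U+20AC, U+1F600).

Byte[0]=F0: 4-byte lead, need 3 cont bytes. acc=0x0
Byte[1]=A3: continuation. acc=(acc<<6)|0x23=0x23
Byte[2]=B2: continuation. acc=(acc<<6)|0x32=0x8F2
Byte[3]=80: continuation. acc=(acc<<6)|0x00=0x23C80
Completed: cp=U+23C80 (starts at byte 0)
Byte[4]=EC: 3-byte lead, need 2 cont bytes. acc=0xC
Byte[5]=96: continuation. acc=(acc<<6)|0x16=0x316
Byte[6]=82: continuation. acc=(acc<<6)|0x02=0xC582
Completed: cp=U+C582 (starts at byte 4)
Byte[7]=32: 1-byte ASCII. cp=U+0032
Byte[8]=C3: 2-byte lead, need 1 cont bytes. acc=0x3
Byte[9]=89: continuation. acc=(acc<<6)|0x09=0xC9
Completed: cp=U+00C9 (starts at byte 8)
Byte[10]=35: 1-byte ASCII. cp=U+0035

Answer: U+23C80 U+C582 U+0032 U+00C9 U+0035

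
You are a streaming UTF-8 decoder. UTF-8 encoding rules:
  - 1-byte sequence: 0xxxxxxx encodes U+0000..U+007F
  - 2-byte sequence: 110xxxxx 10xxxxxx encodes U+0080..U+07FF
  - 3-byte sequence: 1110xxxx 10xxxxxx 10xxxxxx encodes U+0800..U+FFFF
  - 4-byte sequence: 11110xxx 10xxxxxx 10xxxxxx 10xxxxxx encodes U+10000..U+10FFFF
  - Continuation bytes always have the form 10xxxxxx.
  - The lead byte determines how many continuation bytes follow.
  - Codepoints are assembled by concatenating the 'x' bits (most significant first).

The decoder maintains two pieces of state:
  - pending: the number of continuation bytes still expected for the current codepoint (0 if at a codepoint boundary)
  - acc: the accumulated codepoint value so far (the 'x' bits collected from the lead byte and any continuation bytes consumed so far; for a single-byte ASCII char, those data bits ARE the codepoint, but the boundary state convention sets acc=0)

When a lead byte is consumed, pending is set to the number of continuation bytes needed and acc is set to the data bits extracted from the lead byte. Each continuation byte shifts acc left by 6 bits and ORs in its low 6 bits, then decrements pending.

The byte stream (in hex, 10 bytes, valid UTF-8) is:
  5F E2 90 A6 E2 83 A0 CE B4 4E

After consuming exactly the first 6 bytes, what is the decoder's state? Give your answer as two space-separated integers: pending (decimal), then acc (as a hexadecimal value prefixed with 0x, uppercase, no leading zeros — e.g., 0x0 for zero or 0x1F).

Byte[0]=5F: 1-byte. pending=0, acc=0x0
Byte[1]=E2: 3-byte lead. pending=2, acc=0x2
Byte[2]=90: continuation. acc=(acc<<6)|0x10=0x90, pending=1
Byte[3]=A6: continuation. acc=(acc<<6)|0x26=0x2426, pending=0
Byte[4]=E2: 3-byte lead. pending=2, acc=0x2
Byte[5]=83: continuation. acc=(acc<<6)|0x03=0x83, pending=1

Answer: 1 0x83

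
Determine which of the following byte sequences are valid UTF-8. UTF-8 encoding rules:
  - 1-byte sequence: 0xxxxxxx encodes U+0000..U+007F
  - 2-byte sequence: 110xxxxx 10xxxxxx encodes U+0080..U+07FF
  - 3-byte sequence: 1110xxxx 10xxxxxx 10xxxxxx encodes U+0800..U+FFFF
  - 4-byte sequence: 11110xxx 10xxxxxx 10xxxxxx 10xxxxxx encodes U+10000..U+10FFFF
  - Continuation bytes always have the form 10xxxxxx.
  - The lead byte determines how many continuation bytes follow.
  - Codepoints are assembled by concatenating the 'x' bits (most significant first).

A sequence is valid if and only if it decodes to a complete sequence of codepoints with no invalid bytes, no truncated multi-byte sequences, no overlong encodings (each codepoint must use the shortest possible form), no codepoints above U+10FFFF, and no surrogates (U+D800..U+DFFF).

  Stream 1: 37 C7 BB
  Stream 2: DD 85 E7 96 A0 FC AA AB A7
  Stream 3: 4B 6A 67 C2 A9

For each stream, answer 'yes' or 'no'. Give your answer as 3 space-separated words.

Stream 1: decodes cleanly. VALID
Stream 2: error at byte offset 5. INVALID
Stream 3: decodes cleanly. VALID

Answer: yes no yes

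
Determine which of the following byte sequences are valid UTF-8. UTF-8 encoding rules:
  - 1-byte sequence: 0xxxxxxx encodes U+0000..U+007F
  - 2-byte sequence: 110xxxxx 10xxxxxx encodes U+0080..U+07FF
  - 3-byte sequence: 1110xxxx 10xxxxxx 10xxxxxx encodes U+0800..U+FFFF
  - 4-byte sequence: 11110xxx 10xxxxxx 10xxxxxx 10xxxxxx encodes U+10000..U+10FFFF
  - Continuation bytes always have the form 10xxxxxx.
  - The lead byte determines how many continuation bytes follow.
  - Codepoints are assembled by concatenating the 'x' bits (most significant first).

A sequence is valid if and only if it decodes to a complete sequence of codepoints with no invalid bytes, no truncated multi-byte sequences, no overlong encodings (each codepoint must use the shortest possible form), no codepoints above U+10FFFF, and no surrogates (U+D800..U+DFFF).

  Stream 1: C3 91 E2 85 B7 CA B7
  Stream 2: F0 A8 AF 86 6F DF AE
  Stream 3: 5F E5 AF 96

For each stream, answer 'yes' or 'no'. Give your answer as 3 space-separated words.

Answer: yes yes yes

Derivation:
Stream 1: decodes cleanly. VALID
Stream 2: decodes cleanly. VALID
Stream 3: decodes cleanly. VALID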